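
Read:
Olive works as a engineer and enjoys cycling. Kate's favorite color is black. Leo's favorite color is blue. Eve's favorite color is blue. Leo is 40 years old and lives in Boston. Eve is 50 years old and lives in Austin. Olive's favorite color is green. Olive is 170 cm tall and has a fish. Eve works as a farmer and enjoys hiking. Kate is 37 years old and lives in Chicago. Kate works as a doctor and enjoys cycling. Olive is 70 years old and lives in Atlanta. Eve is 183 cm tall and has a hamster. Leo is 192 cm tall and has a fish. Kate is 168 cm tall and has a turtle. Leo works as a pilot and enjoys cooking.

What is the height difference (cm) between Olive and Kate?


|170 - 168| = 2

2


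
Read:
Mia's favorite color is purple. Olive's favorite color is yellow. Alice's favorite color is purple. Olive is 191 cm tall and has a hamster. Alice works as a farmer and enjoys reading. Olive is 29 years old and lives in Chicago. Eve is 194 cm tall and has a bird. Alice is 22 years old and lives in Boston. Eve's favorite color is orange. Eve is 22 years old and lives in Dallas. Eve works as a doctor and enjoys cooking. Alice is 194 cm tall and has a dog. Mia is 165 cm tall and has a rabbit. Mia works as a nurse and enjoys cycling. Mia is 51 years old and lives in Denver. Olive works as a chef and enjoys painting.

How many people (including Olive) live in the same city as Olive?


Olive lives in Chicago. Count = 1

1


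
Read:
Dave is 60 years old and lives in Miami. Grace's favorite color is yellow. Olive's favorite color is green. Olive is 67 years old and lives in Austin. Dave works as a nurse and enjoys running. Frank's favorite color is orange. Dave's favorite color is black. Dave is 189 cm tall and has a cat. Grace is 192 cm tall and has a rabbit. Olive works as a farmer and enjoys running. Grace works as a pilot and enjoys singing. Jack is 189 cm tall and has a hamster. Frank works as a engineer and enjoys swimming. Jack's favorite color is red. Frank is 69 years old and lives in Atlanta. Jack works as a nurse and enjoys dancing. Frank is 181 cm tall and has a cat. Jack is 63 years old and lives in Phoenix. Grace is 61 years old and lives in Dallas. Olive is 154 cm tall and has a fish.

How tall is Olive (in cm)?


Olive is 154 cm tall

154


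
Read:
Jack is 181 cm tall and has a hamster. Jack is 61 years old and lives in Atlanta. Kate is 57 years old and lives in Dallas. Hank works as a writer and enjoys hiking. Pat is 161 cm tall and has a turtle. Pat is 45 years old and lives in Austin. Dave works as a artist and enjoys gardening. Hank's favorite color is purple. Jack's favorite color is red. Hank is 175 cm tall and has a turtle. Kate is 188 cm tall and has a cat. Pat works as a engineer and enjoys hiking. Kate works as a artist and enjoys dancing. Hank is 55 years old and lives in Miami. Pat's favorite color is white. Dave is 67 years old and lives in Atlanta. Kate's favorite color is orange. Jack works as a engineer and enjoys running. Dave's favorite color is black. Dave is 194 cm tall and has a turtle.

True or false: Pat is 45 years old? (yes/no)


Pat is actually 45. yes

yes


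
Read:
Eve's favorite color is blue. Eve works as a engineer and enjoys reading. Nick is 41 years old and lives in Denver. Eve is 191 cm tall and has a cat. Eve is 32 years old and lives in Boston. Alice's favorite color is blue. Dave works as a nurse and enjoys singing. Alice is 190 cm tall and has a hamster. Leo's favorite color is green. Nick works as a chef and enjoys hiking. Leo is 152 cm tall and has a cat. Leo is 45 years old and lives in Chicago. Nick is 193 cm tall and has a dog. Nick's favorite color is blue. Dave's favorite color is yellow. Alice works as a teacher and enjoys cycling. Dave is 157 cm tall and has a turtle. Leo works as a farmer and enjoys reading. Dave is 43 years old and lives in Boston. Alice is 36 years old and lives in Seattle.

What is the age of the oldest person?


Oldest: Leo at 45

45


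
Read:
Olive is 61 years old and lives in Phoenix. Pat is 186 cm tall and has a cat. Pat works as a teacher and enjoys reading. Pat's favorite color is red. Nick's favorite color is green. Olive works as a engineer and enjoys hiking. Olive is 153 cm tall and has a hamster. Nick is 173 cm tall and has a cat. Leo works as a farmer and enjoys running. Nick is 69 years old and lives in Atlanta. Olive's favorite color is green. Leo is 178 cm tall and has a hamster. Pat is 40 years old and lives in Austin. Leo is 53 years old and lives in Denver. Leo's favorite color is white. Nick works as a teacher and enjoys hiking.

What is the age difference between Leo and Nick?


|53 - 69| = 16

16


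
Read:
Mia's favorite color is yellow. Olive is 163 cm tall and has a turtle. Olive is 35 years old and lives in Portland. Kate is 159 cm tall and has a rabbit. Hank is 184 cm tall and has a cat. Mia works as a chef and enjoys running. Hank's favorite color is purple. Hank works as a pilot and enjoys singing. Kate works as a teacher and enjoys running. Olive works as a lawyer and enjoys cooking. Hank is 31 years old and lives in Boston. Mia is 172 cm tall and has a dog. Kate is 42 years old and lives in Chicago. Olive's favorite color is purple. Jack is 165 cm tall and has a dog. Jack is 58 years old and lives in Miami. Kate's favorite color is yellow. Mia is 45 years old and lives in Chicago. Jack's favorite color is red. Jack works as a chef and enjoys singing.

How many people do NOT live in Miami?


Not in Miami: 4

4


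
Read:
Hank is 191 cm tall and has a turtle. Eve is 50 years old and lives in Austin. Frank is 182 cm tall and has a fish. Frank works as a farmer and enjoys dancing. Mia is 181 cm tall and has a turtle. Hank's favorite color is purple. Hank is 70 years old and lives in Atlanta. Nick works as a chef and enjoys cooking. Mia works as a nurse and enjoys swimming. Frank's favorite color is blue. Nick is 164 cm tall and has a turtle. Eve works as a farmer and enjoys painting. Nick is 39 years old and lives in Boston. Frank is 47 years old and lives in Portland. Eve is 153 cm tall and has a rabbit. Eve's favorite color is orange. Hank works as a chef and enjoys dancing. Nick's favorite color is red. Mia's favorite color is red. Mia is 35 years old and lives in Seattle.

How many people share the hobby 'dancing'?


Count: 2

2


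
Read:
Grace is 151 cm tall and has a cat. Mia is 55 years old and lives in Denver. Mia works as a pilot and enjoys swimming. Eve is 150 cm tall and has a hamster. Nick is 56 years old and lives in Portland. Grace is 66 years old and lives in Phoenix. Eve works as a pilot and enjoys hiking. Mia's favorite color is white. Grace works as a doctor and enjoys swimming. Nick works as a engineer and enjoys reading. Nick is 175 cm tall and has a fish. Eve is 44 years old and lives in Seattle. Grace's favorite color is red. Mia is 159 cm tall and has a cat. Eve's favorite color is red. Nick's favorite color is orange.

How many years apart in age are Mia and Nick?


55 vs 56, diff = 1

1


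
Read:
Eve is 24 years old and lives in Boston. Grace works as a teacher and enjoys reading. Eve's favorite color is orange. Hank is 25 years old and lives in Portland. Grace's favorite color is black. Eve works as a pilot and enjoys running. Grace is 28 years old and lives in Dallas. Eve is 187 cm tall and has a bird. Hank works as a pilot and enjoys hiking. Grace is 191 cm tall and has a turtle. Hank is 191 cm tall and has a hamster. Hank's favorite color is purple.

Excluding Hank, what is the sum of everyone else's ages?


Sum (excluding Hank): 52

52


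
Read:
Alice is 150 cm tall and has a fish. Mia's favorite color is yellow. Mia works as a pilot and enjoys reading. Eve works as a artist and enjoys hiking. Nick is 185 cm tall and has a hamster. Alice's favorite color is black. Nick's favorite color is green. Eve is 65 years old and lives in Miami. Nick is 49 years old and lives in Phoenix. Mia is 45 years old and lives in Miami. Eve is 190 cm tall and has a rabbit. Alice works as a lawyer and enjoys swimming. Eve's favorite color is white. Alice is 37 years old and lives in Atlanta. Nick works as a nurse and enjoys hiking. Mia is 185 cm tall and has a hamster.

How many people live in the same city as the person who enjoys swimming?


Person with hobby swimming is Alice, city Atlanta. Count = 1

1


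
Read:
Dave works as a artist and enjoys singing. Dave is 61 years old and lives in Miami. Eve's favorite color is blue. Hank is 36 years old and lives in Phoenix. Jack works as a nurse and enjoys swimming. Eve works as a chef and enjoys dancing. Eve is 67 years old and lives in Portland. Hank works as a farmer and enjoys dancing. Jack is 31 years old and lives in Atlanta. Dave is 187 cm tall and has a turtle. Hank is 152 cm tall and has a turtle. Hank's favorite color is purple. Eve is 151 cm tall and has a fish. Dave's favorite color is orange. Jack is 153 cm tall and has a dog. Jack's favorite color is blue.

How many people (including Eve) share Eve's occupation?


Eve is a chef. Count = 1

1


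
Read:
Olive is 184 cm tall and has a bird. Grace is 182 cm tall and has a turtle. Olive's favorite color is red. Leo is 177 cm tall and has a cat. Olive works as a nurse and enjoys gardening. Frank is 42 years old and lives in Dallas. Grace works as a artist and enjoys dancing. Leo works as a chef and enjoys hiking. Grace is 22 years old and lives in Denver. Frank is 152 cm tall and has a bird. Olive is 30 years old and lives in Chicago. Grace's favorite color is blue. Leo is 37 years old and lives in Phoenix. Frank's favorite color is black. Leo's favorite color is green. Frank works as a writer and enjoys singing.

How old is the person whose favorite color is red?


Person with favorite color=red is Olive, age 30

30


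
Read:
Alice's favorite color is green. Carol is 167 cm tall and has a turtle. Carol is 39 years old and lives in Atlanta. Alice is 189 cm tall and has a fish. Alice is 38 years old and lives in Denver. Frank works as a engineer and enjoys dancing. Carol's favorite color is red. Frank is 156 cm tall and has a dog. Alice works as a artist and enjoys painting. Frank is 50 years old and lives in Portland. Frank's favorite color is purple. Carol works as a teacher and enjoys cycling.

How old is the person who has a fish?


Person with fish is Alice, age 38

38


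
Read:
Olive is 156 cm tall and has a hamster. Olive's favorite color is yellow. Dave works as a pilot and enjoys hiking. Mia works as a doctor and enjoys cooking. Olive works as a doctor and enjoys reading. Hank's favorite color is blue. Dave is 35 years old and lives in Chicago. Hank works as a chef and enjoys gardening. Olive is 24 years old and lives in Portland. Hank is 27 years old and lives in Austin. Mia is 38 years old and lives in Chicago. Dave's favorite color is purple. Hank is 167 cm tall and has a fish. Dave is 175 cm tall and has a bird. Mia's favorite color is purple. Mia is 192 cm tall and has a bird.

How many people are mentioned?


People: Mia, Olive, Dave, Hank. Count = 4

4


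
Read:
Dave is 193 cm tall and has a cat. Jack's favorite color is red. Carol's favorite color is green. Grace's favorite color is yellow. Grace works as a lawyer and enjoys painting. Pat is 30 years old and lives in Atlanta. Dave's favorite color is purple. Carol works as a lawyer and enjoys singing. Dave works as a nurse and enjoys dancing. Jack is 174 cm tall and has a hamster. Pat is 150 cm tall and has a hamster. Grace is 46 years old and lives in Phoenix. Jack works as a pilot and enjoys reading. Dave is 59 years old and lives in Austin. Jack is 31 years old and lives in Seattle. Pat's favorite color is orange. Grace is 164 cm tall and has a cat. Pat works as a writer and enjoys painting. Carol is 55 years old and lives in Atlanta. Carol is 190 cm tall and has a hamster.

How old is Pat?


Pat is 30 years old

30


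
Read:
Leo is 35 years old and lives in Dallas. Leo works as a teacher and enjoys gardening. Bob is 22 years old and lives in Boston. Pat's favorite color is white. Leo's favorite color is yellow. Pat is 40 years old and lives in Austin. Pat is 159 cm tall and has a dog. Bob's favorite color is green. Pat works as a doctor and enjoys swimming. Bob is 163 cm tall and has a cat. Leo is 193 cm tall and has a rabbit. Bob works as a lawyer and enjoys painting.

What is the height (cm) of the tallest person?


Tallest: Leo at 193 cm

193


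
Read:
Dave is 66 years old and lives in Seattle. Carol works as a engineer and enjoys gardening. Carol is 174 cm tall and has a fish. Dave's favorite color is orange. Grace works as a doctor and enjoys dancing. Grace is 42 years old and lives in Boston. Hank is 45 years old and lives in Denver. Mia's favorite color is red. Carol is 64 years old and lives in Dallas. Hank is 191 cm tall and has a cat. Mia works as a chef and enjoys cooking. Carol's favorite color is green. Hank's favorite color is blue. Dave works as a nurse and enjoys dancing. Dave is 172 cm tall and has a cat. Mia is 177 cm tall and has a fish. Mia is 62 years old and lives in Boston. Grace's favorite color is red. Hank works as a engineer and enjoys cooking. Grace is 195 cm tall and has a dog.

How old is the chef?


The chef is Mia, age 62

62


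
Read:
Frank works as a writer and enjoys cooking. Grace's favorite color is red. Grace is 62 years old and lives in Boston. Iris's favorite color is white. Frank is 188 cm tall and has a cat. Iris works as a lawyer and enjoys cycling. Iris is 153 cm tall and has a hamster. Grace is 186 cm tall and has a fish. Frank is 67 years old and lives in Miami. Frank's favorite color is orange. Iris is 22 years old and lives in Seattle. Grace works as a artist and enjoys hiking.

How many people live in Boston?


Count in Boston: 1

1


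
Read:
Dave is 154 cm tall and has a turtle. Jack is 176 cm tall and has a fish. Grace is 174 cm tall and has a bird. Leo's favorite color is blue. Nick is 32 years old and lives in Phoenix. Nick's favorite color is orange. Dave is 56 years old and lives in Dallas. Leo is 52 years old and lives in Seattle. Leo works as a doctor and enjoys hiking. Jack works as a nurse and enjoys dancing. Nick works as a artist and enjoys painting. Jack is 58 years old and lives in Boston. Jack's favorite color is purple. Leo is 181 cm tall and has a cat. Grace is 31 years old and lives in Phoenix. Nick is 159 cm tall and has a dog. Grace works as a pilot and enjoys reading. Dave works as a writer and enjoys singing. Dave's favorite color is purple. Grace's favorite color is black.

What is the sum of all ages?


58+52+32+31+56 = 229

229


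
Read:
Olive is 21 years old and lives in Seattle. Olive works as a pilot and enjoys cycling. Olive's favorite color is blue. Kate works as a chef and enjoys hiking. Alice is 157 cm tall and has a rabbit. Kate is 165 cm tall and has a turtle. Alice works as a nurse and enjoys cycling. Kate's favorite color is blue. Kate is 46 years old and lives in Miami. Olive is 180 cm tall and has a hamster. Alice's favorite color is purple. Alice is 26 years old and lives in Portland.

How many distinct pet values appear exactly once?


Unique pet values: 3

3


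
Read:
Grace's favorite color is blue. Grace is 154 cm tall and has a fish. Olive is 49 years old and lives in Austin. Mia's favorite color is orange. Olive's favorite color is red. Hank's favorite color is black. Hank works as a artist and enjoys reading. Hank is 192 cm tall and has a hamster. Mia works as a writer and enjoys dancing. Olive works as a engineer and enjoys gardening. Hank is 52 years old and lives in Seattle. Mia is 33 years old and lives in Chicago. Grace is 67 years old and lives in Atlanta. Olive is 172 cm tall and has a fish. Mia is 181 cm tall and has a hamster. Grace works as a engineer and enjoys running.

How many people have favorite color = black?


Count: 1

1


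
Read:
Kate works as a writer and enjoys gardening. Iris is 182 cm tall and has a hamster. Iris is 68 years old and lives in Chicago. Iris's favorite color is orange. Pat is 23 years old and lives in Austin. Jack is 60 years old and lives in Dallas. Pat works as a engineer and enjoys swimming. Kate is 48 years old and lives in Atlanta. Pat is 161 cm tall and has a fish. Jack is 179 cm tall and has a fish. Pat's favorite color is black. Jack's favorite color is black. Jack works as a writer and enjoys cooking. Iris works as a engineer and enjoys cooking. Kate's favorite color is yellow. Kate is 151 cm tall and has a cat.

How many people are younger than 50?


Filter: 2

2


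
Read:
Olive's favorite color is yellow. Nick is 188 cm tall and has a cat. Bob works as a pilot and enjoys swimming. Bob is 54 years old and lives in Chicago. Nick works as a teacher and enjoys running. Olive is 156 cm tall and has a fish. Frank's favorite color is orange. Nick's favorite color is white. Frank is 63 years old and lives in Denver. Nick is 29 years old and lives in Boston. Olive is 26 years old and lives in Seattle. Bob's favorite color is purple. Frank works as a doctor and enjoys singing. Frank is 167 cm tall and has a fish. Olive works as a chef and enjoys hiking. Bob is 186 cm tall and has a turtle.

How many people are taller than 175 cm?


Taller than 175: 2

2


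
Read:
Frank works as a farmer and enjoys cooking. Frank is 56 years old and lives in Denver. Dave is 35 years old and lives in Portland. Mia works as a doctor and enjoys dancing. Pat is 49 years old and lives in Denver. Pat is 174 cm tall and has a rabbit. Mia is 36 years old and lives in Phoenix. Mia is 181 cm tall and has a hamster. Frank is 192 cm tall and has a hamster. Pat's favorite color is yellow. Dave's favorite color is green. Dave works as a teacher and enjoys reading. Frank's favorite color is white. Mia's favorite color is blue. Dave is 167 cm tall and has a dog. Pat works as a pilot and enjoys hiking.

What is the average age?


Sum=176, n=4, avg=44

44


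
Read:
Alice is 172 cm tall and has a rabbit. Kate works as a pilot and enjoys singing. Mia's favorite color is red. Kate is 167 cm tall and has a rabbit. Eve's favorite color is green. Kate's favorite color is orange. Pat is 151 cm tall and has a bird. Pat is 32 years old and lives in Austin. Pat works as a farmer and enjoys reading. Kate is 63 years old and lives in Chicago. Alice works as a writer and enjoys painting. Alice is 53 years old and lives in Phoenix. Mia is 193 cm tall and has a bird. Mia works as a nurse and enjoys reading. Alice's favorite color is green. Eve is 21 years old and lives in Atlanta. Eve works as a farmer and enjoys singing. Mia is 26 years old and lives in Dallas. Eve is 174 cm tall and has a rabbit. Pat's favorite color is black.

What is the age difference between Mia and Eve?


|26 - 21| = 5

5


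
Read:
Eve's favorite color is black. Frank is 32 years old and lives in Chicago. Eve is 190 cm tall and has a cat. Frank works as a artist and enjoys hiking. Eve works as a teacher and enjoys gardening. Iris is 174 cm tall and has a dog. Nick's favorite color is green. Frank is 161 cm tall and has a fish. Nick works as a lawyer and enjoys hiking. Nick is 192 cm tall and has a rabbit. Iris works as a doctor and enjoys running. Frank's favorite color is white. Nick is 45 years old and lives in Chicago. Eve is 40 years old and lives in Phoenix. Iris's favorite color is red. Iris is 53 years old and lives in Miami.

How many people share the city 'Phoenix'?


Count: 1

1


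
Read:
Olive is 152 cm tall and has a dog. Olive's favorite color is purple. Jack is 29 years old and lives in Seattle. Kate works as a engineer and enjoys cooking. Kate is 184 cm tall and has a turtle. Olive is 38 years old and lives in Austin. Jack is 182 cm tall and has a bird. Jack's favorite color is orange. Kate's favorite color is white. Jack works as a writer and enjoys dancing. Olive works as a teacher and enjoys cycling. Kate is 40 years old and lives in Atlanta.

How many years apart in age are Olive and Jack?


38 vs 29, diff = 9

9


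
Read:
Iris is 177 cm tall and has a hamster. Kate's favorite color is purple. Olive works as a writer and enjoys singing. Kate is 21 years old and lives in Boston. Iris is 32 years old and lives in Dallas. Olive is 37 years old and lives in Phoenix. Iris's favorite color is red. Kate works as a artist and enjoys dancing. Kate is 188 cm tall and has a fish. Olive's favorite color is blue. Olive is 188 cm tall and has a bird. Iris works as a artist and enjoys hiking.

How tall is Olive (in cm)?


Olive is 188 cm tall

188


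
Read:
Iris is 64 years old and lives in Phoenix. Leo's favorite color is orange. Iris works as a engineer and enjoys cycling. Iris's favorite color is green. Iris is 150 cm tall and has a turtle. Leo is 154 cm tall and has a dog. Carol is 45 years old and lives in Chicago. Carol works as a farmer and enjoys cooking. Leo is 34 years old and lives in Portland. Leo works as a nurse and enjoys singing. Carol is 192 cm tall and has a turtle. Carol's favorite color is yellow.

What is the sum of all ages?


34+45+64 = 143

143


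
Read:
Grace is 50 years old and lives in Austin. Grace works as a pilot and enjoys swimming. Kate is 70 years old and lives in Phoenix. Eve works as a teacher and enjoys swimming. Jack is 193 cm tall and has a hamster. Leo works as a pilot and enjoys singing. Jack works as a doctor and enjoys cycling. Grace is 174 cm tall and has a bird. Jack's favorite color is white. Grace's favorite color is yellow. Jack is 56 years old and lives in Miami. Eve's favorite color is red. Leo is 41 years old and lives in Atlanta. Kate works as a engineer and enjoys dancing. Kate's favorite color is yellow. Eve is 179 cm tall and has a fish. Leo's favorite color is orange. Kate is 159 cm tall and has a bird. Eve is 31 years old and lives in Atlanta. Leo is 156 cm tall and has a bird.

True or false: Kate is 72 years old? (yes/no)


Kate is actually 70. no

no


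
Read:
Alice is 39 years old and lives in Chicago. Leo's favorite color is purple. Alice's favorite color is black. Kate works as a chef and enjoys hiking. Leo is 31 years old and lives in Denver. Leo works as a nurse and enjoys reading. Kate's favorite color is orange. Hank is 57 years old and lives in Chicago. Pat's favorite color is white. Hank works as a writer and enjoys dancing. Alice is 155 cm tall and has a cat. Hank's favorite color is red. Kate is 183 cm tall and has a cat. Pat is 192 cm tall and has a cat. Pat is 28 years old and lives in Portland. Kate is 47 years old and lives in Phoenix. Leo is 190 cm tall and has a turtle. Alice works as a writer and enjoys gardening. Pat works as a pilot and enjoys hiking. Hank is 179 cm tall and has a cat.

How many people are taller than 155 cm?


Taller than 155: 4

4


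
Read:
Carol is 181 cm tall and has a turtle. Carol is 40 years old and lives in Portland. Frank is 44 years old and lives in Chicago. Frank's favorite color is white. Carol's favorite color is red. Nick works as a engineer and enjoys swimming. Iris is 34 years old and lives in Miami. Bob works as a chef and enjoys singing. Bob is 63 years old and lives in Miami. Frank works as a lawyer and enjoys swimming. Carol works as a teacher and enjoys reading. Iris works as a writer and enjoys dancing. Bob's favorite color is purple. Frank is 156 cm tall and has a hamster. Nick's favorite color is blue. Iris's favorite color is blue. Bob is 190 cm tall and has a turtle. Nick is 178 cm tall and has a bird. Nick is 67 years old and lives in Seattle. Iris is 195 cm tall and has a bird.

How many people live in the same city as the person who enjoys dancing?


Person with hobby dancing is Iris, city Miami. Count = 2

2


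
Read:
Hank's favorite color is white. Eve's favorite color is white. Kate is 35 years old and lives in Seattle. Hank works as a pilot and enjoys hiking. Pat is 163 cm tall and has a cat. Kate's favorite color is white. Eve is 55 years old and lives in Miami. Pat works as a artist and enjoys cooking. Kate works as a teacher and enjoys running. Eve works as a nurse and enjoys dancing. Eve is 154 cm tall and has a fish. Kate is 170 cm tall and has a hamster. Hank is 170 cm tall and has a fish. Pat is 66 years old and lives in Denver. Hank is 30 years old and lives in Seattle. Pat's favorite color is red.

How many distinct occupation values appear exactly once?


Unique occupation values: 4

4


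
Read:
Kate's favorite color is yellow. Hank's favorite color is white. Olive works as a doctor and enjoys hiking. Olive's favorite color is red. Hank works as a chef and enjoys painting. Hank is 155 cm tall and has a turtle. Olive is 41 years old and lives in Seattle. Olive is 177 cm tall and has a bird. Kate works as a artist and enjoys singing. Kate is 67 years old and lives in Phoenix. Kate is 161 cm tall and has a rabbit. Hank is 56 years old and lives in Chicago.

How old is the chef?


The chef is Hank, age 56

56


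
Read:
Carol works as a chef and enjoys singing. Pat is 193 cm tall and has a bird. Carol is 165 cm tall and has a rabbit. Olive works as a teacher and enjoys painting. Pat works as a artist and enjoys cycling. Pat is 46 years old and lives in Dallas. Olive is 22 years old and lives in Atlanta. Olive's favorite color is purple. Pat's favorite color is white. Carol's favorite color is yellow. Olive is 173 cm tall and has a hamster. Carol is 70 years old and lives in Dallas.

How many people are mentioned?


People: Olive, Pat, Carol. Count = 3

3


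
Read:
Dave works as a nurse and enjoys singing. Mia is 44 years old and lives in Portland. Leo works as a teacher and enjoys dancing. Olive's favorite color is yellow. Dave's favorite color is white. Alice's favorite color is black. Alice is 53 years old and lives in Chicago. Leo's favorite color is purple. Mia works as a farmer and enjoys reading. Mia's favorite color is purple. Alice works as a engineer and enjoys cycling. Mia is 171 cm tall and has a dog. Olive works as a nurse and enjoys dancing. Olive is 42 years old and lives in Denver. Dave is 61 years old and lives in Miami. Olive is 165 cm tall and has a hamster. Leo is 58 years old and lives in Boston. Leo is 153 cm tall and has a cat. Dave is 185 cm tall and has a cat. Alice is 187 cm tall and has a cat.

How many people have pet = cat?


Count: 3

3


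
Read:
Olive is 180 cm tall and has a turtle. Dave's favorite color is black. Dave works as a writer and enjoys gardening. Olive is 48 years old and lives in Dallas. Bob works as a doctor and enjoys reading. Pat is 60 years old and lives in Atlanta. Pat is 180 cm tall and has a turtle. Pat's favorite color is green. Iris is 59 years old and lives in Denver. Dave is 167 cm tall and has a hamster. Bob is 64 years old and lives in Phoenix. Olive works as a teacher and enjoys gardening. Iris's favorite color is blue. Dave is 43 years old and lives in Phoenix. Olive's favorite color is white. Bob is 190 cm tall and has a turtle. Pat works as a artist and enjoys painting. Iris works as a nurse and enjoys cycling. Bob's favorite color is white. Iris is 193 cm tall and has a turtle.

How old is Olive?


Olive is 48 years old

48


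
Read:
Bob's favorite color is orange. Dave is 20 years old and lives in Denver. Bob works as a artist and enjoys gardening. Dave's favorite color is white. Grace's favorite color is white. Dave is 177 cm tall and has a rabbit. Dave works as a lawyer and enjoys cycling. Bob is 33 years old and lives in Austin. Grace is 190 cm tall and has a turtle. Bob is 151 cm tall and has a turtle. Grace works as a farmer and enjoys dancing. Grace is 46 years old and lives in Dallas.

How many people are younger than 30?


Filter: 1

1


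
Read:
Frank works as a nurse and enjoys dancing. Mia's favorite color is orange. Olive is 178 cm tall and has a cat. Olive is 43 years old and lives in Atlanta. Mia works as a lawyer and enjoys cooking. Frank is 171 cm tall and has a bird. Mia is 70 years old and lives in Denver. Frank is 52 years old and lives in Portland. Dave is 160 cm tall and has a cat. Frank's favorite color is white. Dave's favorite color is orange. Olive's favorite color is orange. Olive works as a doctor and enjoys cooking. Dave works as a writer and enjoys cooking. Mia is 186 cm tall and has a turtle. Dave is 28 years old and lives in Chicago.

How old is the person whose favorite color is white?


Person with favorite color=white is Frank, age 52

52


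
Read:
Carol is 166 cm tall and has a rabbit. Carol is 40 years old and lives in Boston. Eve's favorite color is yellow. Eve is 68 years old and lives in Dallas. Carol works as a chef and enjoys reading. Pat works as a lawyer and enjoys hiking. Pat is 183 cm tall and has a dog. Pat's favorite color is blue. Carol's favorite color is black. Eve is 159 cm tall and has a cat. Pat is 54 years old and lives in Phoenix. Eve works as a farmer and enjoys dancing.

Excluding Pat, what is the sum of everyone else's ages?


Sum (excluding Pat): 108

108


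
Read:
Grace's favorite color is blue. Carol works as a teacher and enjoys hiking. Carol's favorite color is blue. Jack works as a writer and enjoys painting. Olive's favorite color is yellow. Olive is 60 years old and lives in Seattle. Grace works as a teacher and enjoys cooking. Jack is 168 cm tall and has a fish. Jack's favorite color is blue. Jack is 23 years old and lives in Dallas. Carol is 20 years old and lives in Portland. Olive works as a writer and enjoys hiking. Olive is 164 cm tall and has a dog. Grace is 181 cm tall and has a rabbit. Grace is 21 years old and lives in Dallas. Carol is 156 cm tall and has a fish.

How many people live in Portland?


Count in Portland: 1

1


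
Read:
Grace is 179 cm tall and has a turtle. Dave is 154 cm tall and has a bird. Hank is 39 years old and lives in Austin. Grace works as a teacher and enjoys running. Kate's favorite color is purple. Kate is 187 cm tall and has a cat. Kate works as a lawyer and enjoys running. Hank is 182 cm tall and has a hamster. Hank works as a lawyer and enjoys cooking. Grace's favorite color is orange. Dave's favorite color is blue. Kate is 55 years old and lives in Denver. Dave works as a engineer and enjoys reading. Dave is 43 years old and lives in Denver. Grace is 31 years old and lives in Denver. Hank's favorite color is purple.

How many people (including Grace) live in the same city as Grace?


Grace lives in Denver. Count = 3

3


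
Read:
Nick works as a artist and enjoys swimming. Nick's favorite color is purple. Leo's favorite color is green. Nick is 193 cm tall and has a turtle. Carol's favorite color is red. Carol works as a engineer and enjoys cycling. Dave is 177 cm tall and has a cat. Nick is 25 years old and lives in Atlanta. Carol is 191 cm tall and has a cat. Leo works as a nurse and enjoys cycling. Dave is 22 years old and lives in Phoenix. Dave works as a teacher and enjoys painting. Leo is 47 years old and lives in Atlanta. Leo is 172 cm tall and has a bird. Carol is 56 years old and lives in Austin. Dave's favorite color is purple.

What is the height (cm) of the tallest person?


Tallest: Nick at 193 cm

193


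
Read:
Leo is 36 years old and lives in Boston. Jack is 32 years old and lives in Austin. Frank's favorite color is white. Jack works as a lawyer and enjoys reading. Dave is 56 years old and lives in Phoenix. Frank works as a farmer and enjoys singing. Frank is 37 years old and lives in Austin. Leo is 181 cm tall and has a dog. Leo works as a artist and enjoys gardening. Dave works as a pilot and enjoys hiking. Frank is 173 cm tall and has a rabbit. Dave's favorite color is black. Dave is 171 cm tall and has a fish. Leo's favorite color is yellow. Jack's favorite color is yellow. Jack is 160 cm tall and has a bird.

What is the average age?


Sum=161, n=4, avg=40.25

40.25


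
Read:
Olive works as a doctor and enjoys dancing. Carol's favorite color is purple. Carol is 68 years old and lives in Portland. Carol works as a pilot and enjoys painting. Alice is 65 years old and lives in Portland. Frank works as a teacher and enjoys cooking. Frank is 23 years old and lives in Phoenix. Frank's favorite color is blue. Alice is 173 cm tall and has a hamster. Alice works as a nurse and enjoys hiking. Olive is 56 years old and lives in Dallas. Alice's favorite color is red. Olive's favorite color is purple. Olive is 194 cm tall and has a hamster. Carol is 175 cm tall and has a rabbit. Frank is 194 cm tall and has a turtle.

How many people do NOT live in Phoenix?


Not in Phoenix: 3

3


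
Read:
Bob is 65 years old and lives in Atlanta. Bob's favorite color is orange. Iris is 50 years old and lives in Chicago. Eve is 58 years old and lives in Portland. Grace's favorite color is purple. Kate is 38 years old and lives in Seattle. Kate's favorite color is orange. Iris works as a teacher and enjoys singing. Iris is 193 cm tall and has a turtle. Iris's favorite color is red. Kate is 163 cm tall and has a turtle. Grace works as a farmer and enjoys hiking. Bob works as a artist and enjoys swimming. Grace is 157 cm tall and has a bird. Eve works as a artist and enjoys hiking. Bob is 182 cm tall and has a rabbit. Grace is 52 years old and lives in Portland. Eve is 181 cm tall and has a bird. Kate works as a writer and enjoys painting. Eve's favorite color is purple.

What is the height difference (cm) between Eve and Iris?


|181 - 193| = 12

12


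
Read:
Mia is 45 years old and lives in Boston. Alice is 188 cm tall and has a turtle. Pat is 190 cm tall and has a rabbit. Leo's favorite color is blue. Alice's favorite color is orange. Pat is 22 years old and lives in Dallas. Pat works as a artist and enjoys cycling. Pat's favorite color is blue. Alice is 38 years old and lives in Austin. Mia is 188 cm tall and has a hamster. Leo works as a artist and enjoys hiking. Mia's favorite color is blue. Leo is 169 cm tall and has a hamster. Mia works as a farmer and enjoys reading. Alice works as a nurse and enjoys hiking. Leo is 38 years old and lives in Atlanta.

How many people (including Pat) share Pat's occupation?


Pat is a artist. Count = 2

2


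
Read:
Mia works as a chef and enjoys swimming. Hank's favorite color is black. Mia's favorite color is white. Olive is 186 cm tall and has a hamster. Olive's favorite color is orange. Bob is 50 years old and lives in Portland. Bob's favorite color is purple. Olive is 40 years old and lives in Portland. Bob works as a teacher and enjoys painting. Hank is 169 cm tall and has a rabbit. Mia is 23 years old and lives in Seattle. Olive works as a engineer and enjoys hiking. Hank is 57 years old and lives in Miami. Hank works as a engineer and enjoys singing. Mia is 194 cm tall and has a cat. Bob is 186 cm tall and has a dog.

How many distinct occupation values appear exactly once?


Unique occupation values: 2

2


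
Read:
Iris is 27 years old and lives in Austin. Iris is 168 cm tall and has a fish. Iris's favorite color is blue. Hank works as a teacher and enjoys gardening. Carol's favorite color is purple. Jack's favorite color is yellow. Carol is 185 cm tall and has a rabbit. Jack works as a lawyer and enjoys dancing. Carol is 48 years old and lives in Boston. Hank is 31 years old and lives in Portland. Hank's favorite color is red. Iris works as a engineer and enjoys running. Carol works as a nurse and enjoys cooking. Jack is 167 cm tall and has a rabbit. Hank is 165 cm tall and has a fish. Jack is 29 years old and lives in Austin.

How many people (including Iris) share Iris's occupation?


Iris is a engineer. Count = 1

1


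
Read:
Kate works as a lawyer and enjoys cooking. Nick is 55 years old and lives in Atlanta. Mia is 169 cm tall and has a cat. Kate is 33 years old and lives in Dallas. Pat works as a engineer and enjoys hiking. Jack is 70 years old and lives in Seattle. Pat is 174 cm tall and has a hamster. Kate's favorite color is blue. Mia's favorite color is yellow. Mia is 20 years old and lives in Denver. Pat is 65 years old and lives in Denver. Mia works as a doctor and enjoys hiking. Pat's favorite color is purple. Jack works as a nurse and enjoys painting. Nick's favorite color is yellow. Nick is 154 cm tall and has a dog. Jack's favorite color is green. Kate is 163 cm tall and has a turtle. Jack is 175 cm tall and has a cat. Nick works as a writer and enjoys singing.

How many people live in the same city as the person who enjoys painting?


Person with hobby painting is Jack, city Seattle. Count = 1

1


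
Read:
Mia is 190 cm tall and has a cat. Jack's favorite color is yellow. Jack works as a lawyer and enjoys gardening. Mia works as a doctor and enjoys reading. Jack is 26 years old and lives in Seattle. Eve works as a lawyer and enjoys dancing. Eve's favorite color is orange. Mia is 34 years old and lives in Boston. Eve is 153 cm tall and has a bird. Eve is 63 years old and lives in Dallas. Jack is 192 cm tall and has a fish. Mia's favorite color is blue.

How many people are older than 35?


Filter: 1

1


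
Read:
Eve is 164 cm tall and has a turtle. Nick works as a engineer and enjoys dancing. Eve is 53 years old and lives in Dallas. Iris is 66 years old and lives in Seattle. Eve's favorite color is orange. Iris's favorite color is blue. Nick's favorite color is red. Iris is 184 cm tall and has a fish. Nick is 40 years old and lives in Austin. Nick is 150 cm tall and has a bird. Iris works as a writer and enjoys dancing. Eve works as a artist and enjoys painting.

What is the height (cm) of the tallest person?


Tallest: Iris at 184 cm

184


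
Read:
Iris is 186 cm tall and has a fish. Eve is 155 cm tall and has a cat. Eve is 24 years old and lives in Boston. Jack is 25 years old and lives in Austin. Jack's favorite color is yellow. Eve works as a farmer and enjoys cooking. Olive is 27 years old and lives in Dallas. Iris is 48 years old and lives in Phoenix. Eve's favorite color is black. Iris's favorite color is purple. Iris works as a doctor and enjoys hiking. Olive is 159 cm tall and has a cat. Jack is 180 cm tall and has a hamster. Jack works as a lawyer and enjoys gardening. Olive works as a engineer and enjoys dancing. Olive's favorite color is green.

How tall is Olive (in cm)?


Olive is 159 cm tall

159


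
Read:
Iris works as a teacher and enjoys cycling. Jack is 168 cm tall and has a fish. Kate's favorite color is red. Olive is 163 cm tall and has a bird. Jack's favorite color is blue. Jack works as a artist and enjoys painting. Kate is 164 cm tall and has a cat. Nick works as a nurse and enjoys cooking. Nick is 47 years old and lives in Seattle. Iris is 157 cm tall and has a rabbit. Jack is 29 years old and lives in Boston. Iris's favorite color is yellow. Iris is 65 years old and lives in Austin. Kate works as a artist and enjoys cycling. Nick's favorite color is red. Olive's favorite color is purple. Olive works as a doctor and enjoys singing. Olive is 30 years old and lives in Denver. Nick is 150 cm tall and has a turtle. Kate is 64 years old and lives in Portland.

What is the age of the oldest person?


Oldest: Iris at 65

65


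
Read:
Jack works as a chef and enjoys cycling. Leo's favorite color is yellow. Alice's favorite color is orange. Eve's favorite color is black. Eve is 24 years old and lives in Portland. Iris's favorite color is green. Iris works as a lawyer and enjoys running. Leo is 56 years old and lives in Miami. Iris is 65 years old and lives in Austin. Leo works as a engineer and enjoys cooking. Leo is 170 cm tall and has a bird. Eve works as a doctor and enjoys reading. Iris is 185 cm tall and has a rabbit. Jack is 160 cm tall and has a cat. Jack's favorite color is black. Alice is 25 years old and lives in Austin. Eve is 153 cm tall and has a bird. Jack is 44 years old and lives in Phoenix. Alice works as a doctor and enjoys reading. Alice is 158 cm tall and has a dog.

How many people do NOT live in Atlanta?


Not in Atlanta: 5

5


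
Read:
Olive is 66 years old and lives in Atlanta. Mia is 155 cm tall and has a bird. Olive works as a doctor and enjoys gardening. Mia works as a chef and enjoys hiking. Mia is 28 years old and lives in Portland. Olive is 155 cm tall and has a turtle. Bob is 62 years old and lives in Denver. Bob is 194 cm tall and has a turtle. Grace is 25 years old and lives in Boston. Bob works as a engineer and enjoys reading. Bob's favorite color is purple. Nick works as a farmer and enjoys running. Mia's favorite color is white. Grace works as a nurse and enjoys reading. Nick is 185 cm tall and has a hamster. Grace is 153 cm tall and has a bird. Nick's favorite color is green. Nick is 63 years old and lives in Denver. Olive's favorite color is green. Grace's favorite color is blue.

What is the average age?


Sum=244, n=5, avg=48.8

48.8
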